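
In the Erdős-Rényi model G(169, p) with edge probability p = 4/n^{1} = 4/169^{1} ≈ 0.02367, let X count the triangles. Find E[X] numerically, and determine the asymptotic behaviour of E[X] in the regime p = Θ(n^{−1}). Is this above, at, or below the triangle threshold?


Number of potential triangles: C(169, 3) = 790244.
Each occurs with probability p³ ≈ (0.02367)³ ≈ 1.325928e-05.
By linearity: E[X] = C(169, 3)·p³ ≈ 790244 · 1.325928e-05 ≈ 10.4781.
Here α = 1, so p = 4/n is exactly at the triangle threshold p ~ 1/n. Asymptotically E[X] → c³/6 = 4³/6 = 32/3 ≈ 10.6667, a bounded constant. In this regime the triangle count is asymptotically Poisson(c³/6).

E[X] ≈ 10.4781; in regime p = Θ(1/n^{1}) E[X] stays bounded (at the triangle threshold p ~ 1/n).


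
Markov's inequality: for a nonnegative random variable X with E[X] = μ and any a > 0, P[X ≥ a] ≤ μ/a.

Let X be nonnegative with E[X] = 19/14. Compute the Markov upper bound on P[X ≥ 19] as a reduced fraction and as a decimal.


μ = E[X] = 19/14, a = 19.
Markov: P[X ≥ 19] ≤ μ/a = (19/14)/19 = 1/14.
Numerically: ≈ 0.071429.
(Since a = 19 > μ = 1.357143, the bound 1/14 is < 1 and informative.)

P[X ≥ 19] ≤ 1/14 ≈ 0.071429.


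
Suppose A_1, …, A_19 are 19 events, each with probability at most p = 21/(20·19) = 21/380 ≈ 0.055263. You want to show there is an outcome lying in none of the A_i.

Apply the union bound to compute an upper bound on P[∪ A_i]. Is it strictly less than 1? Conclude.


Union bound: P[∪_{i=1}^{19} A_i] ≤ Σ_i P[A_i] ≤ 19·p = 19·(21/380) = 21/20.
Numerically: 21/20 ≈ 1.050000.
Is 21/20 < 1? NO.
Since the bound 21/20 is ≥ 1, the union bound is uninformative here; it does NOT by itself certify existence.

19·p = 21/20 ≈ 1.050000; existence NOT certified by the union bound.


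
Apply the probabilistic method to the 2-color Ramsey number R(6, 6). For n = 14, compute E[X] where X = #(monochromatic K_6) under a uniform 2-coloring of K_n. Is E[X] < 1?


E[X] = C(14, 6) · 2^{1 − 15} = 3003 · 2^{−14} = 3003/16384.
As a reduced fraction: E[X] = 3003/16384 ≈ 0.1833.
Is E[X] < 1? YES.
Since E[X] < 1, there exists a 2-coloring of K_{14} with no monochromatic K_6; hence R(6, 6) > 14.

E[X] = 3003/16384 ≈ 0.1833; E[X] < 1, so R(6, 6) > 14.


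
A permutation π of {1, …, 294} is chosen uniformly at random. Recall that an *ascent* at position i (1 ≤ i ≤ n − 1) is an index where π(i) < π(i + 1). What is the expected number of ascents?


Write X = Σ X_I over i = 1, …, 293, with X_I the indicator of one ascent.
There are 293 indicators.
For each fixed i, the pair (π(i), π(i+1)) is a uniformly random ordered pair of distinct values from {1, …, 294}; by symmetry P[π(i) < π(i+1)] = 1/2.
By linearity: E[X] = 293 · (1/2) = (294 − 1) · (1/2) = 293/2 ≈ 146.50000.

E[X] = 293/2 = 146.50000.


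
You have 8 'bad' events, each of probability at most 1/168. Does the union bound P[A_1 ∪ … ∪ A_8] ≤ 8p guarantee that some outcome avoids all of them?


Union bound: P[∪_{i=1}^{8} A_i] ≤ Σ_i P[A_i] ≤ 8·p = 8·(1/168) = 1/21.
Numerically: 1/21 ≈ 0.0476190.
Is 1/21 < 1? YES.
Since P[∪ A_i] ≤ 1/21 < 1, the complement has P[∩ A_i^c] ≥ 1 − 1/21 = 20/21 > 0, so some outcome avoids every A_i.

8·p = 1/21 ≈ 0.0476190; existence CERTIFIED by the union bound.


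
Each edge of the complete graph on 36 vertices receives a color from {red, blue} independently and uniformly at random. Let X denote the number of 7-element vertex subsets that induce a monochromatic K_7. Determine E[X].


Let X = Σ_S X_S over the C(36, 7) = 8347680 subsets S of size 7, where X_S = 1 if the K_7 on S is monochromatic.
For a fixed S, the K_7 on S has C(7, 2) = 21 edges. P[all 21 edges red] = (1/2)^21, and likewise for blue, so P[monochromatic] = 2·(1/2)^21 = 2^{1 − 21} = 1/1048576.
By linearity: E[X] = C(36, 7) · 2^{1 − 21} = 8347680 · 1/1048576 = 260865/32768.
Numerically: E[X] ≈ 7.960968.

E[X] = C(36,7)·2^(1−C(7,2)) = 260865/32768 ≈ 7.960968.


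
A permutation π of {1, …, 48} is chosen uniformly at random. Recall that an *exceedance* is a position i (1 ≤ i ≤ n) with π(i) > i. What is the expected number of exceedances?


Write X = Σ_{i=1}^{48} X_i, where X_i = 1_{π(i) > i}.
For each fixed i, π(i) is uniform over {1, …, 48} (marginal of a uniform permutation), so P[π(i) > i] = (n − i)/n. Summing: Σ_{i=1}^{48} (n − i)/n = (0 + 1 + … + 47)/48 = 48(48 − 1)/(2·48) = (48 − 1)/2.
Hence E[X] = Σ_{i=1}^{48} (48 − i)/48 = 47/2 ≈ 23.5000.

E[X] = 47/2 = 23.5000.


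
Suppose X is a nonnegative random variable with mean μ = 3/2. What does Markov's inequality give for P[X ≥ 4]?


μ = E[X] = 3/2, a = 4.
Markov: P[X ≥ 4] ≤ μ/a = (3/2)/4 = 3/8.
Numerically: ≈ 0.3750.
(Since a = 4 > μ = 1.5000, the bound 3/8 is < 1 and informative.)

P[X ≥ 4] ≤ 3/8 ≈ 0.3750.


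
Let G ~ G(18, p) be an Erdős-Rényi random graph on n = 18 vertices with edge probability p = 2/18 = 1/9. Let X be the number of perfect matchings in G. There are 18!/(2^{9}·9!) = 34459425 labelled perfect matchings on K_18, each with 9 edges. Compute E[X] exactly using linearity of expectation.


K_18 has 18!/(2^{9}·9!) = 34459425 labelled perfect matchings.
For each such perfect matching H, let X_H = 1 if all 9 edges of H are present in G. Then P[X_H = 1] = p^{9} = (1/9)^{9} = 1/387420489.
By linearity of expectation: E[X] = Σ_H E[X_H] = 34459425 · p^{9} = 34459425 · 1/387420489 = 425425/4782969.
Numerically: E[X] ≈ 0.08895.

E[X] = 34459425 · (1/9)^{9} = 425425/4782969 ≈ 0.08895.


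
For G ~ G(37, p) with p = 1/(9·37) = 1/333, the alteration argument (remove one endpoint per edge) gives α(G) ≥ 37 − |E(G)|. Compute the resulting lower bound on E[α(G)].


E[|E(G)|] = C(37, 2)·p = 666 · (1/333) = 2.
E[α(G)] ≥ n − E[|E(G)|] = 37 − 2 = 35.
Numerically: ≈ 35.0000.
(This is only a lower bound; the true E[α(G)] may be larger.)

E[α(G)] ≥ 35 ≈ 35.0000.


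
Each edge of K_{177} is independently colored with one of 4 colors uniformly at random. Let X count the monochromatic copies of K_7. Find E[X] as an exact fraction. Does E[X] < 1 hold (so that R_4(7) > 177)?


E[X] = C(177, 7) · 4^{1 − 21} = 957664425960 · 4^{−20} = 957664425960/1099511627776.
As a reduced fraction: E[X] = 119708053245/137438953472 ≈ 0.870991.
Is E[X] < 1? YES.
Since E[X] < 1, there exists a 4-coloring of K_{177} with no monochromatic K_7; hence R_4(7) > 177.

E[X] = 119708053245/137438953472 ≈ 0.870991; E[X] < 1, so R_4(7) > 177.


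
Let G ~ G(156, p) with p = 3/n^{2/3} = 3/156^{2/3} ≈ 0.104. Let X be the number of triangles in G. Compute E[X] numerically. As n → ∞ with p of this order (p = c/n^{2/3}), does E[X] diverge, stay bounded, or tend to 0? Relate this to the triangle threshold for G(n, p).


Number of potential triangles: C(156, 3) = 620620.
Each occurs with probability p³ ≈ (0.104)³ ≈ 1.10947e-03.
By linearity: E[X] = C(156, 3)·p³ ≈ 620620 · 1.10947e-03 ≈ 688.558.
Since α = 2/3 < 1, p = c/n^{2/3} ≫ 1/n is above the triangle threshold p ~ 1/n. Asymptotically E[X] ~ (c³/6)·n^{3(1−α)} = (3³/6)·n^{1} → ∞; triangles are abundant w.h.p.

E[X] ≈ 688.558; in regime p = Θ(1/n^{2/3}) E[X] diverges (above the triangle threshold p ~ 1/n).


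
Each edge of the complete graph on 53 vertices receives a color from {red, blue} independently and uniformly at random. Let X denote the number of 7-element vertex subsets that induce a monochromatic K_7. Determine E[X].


Let X = Σ_S X_S over the C(53, 7) = 154143080 subsets S of size 7, where X_S = 1 if the K_7 on S is monochromatic.
For a fixed S, the K_7 on S has C(7, 2) = 21 edges. P[all 21 edges red] = (1/2)^21, and likewise for blue, so P[monochromatic] = 2·(1/2)^21 = 2^{1 − 21} = 1/1048576.
Summing: E[X] = C(53, 7) · 2^{1 − 21} = 154143080 · 1/1048576 = 19267885/131072.
Numerically: E[X] ≈ 147.0023.

E[X] = C(53,7)·2^(1−C(7,2)) = 19267885/131072 ≈ 147.0023.


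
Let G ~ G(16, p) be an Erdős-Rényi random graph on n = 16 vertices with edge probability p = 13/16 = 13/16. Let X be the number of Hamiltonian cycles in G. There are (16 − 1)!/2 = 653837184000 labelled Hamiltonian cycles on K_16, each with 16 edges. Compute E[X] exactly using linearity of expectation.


K_16 has (16 − 1)!/2 = 653837184000 labelled Hamiltonian cycles.
For each such Hamiltonian cycle H, let X_H = 1 if all 16 edges of H are present in G. Then P[X_H = 1] = p^{16} = (13/16)^{16} = 665416609183179841/18446744073709551616.
Summing the indicators: E[X] = Σ_H E[X_H] = 653837184000 · p^{16} = 653837184000 · 665416609183179841/18446744073709551616 = 424877072202303561918952875/18014398509481984.
Numerically: E[X] ≈ 2.36e+10.

E[X] = 653837184000 · (13/16)^{16} = 424877072202303561918952875/18014398509481984 ≈ 2.36e+10.


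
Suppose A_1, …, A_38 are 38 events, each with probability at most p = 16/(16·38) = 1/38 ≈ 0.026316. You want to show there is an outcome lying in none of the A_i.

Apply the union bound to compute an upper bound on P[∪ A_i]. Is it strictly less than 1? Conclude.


Union bound: P[∪_{i=1}^{38} A_i] ≤ Σ_i P[A_i] ≤ 38·p = 38·(1/38) = 1.
Numerically: 1 ≈ 1.000000.
Is 1 < 1? NO.
Since the bound 1 is ≥ 1, the union bound is uninformative here; it does NOT by itself certify existence.

38·p = 1 ≈ 1.000000; existence NOT certified by the union bound.


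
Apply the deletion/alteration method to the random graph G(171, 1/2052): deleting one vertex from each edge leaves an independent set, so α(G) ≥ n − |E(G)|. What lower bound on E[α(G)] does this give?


E[|E(G)|] = C(171, 2)·p = 14535 · (1/2052) = 85/12.
E[α(G)] ≥ n − E[|E(G)|] = 171 − 85/12 = 1967/12.
Numerically: ≈ 163.917.
(This is only a lower bound; the true E[α(G)] may be larger.)

E[α(G)] ≥ 1967/12 ≈ 163.917.


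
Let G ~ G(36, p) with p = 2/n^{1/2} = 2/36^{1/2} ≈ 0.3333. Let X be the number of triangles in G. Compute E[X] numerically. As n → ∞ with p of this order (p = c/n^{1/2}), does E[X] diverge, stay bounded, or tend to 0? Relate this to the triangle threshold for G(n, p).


Number of potential triangles: C(36, 3) = 7140.
Each occurs with probability p³ ≈ (0.3333)³ ≈ 3.703704e-02.
By linearity: E[X] = C(36, 3)·p³ ≈ 7140 · 3.703704e-02 ≈ 264.4444.
Since α = 1/2 < 1, p = c/n^{1/2} ≫ 1/n is above the triangle threshold p ~ 1/n. Asymptotically E[X] ~ (c³/6)·n^{3(1−α)} = (2³/6)·n^{1.5} → ∞; triangles are abundant w.h.p.

E[X] ≈ 264.4444; in regime p = Θ(1/n^{1/2}) E[X] diverges (above the triangle threshold p ~ 1/n).


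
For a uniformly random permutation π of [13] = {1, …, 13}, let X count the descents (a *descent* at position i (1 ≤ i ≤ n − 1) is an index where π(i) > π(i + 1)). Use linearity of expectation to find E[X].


Write X = Σ X_I over i = 1, …, 12, with X_I the indicator of one descent.
There are 12 indicators.
For each fixed i, the pair (π(i), π(i+1)) is a uniformly random ordered pair of distinct values from {1, …, 13}; by symmetry P[π(i) > π(i+1)] = 1/2.
By linearity: E[X] = 12 · (1/2) = (13 − 1) · (1/2) = 6 ≈ 6.000.

E[X] = 6 = 6.000.


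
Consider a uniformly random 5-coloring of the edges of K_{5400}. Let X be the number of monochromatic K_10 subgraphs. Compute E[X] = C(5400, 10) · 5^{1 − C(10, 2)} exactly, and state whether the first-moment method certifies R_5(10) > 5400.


E[X] = C(5400, 10) · 5^{1 − 45} = 5761735538961887279463031445160 · 5^{−44} = 5761735538961887279463031445160/5684341886080801486968994140625.
As a reduced fraction: E[X] = 1152347107792377455892606289032/1136868377216160297393798828125 ≈ 1.01362.
Is E[X] < 1? NO.
Since E[X] ≥ 1, the first-moment bound is inconclusive at n = 5400; it does NOT by itself certify R_5(10) > 5400.

E[X] = 1152347107792377455892606289032/1136868377216160297393798828125 ≈ 1.01362; E[X] ≥ 1; first-moment method inconclusive here.


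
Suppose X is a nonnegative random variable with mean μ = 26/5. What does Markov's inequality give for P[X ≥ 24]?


μ = E[X] = 26/5, a = 24.
Markov: P[X ≥ 24] ≤ μ/a = (26/5)/24 = 13/60.
Numerically: ≈ 0.2167.
(Since a = 24 > μ = 5.2000, the bound 13/60 is < 1 and informative.)

P[X ≥ 24] ≤ 13/60 ≈ 0.2167.


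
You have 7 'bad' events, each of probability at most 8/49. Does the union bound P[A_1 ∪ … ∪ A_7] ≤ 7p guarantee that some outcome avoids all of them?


Union bound: P[∪_{i=1}^{7} A_i] ≤ Σ_i P[A_i] ≤ 7·p = 7·(8/49) = 8/7.
Numerically: 8/7 ≈ 1.142857.
Is 8/7 < 1? NO.
Since the bound 8/7 is ≥ 1, the union bound is uninformative here; it does NOT by itself certify existence.

7·p = 8/7 ≈ 1.142857; existence NOT certified by the union bound.


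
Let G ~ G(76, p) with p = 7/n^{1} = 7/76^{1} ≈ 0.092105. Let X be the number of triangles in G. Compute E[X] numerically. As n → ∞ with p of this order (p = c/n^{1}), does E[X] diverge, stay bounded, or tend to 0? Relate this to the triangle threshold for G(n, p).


Number of potential triangles: C(76, 3) = 70300.
Each occurs with probability p³ ≈ (0.092105)³ ≈ 7.8136390e-04.
By linearity: E[X] = C(76, 3)·p³ ≈ 70300 · 7.8136390e-04 ≈ 54.92988.
Here α = 1, so p = 7/n is exactly at the triangle threshold p ~ 1/n. Asymptotically E[X] → c³/6 = 7³/6 = 343/6 ≈ 57.16667, a bounded constant. In this regime the triangle count is asymptotically Poisson(c³/6).

E[X] ≈ 54.92988; in regime p = Θ(1/n^{1}) E[X] stays bounded (at the triangle threshold p ~ 1/n).


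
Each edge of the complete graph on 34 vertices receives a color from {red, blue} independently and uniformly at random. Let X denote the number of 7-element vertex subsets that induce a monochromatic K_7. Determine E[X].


Let X = Σ_S X_S over the C(34, 7) = 5379616 subsets S of size 7, where X_S = 1 if the K_7 on S is monochromatic.
For a fixed S, the K_7 on S has C(7, 2) = 21 edges. P[all 21 edges red] = (1/2)^21, and likewise for blue, so P[monochromatic] = 2·(1/2)^21 = 2^{1 − 21} = 1/1048576.
By linearity: E[X] = C(34, 7) · 2^{1 − 21} = 5379616 · 1/1048576 = 168113/32768.
Numerically: E[X] ≈ 5.130.

E[X] = C(34,7)·2^(1−C(7,2)) = 168113/32768 ≈ 5.130.


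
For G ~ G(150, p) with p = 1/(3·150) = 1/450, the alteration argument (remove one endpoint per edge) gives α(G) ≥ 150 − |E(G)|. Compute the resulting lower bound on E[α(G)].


E[|E(G)|] = C(150, 2)·p = 11175 · (1/450) = 149/6.
E[α(G)] ≥ n − E[|E(G)|] = 150 − 149/6 = 751/6.
Numerically: ≈ 125.1667.
(This is only a lower bound; the true E[α(G)] may be larger.)

E[α(G)] ≥ 751/6 ≈ 125.1667.


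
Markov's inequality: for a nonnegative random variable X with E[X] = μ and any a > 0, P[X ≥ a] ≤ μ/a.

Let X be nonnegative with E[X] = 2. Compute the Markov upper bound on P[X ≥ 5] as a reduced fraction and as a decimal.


μ = E[X] = 2, a = 5.
Markov: P[X ≥ 5] ≤ μ/a = (2)/5 = 2/5.
Numerically: ≈ 0.400000.
(Since a = 5 > μ = 2.000000, the bound 2/5 is < 1 and informative.)

P[X ≥ 5] ≤ 2/5 ≈ 0.400000.


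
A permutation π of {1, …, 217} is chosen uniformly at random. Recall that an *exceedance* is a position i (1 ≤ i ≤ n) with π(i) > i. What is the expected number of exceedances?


Write X = Σ_{i=1}^{217} X_i, where X_i = 1_{π(i) > i}.
For each fixed i, π(i) is uniform over {1, …, 217} (marginal of a uniform permutation), so P[π(i) > i] = (n − i)/n. Summing: Σ_{i=1}^{217} (n − i)/n = (0 + 1 + … + 216)/217 = 217(217 − 1)/(2·217) = (217 − 1)/2.
Hence E[X] = Σ_{i=1}^{217} (217 − i)/217 = 108 ≈ 108.000.

E[X] = 108 = 108.000.


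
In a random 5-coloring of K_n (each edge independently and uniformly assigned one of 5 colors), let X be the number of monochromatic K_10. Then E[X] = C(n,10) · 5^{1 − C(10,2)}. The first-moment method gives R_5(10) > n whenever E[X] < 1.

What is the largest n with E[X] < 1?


We need C(n, 10) · 5^{1 − 45} < 1, i.e. C(n, 10) < 5^{45 − 1} = 5684341886080801486968994140625.
Check values of n near the boundary:
  n = 5388: C(5388, 10) = 5634865093375880654852250419586; 5634865093375880654852250419586 < 5684341886080801486968994140625? YES
  n = 5389: C(5389, 10) = 5645340767466558997768874792926; 5645340767466558997768874792926 < 5684341886080801486968994140625? YES
  n = 5390: C(5390, 10) = 5655833965919099070255434039753; 5655833965919099070255434039753 < 5684341886080801486968994140625? YES
  n = 5391: C(5391, 10) = 5666344714787188828795213697883; 5666344714787188828795213697883 < 5684341886080801486968994140625? YES
  n = 5392: C(5392, 10) = 5676873040158402483252283957448; 5676873040158402483252283957448 < 5684341886080801486968994140625? YES
  n = 5393: C(5393, 10) = 5687418968154238267170642278008; 5687418968154238267170642278008 < 5684341886080801486968994140625? NO
The largest n with C(n, 10) < 5684341886080801486968994140625 is n = 5392 (where E[X] = 5676873040158402483252283957448/5684341886080801486968994140625 ≈ 0.99869). Hence R_5(10) > 5392, i.e. R_5(10) ≥ 5393.

Largest n = 5392; hence R_5(10) > 5392.


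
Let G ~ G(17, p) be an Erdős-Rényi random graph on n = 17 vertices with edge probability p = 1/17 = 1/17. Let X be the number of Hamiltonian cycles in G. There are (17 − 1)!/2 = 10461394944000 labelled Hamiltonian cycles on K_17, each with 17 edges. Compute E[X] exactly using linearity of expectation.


K_17 has (17 − 1)!/2 = 10461394944000 labelled Hamiltonian cycles.
For each such Hamiltonian cycle H, let X_H = 1 if all 17 edges of H are present in G. Then P[X_H = 1] = p^{17} = (1/17)^{17} = 1/827240261886336764177.
Summing the indicators: E[X] = Σ_H E[X_H] = 10461394944000 · p^{17} = 10461394944000 · 1/827240261886336764177 = 10461394944000/827240261886336764177.
Numerically: E[X] ≈ 1.2646e-08.

E[X] = 10461394944000 · (1/17)^{17} = 10461394944000/827240261886336764177 ≈ 1.2646e-08.


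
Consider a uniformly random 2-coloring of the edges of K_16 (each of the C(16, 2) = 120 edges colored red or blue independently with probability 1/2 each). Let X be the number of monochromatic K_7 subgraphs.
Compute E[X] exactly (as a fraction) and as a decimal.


Let X = Σ_S X_S over the C(16, 7) = 11440 subsets S of size 7, where X_S = 1 if the K_7 on S is monochromatic.
For a fixed S, the K_7 on S has C(7, 2) = 21 edges. P[all 21 edges red] = (1/2)^21, and likewise for blue, so P[monochromatic] = 2·(1/2)^21 = 2^{1 − 21} = 1/1048576.
By linearity of expectation: E[X] = C(16, 7) · 2^{1 − 21} = 11440 · 1/1048576 = 715/65536.
Numerically: E[X] ≈ 0.01091.

E[X] = C(16,7)·2^(1−C(7,2)) = 715/65536 ≈ 0.01091.


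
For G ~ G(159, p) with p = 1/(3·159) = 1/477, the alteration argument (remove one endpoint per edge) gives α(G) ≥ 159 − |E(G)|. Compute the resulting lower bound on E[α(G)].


E[|E(G)|] = C(159, 2)·p = 12561 · (1/477) = 79/3.
E[α(G)] ≥ n − E[|E(G)|] = 159 − 79/3 = 398/3.
Numerically: ≈ 132.666667.
(This is only a lower bound; the true E[α(G)] may be larger.)

E[α(G)] ≥ 398/3 ≈ 132.666667.


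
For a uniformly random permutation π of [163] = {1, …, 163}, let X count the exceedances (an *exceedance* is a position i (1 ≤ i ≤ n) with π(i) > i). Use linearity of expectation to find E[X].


Write X = Σ_{i=1}^{163} X_i, where X_i = 1_{π(i) > i}.
For each fixed i, π(i) is uniform over {1, …, 163} (marginal of a uniform permutation), so P[π(i) > i] = (n − i)/n. Summing: Σ_{i=1}^{163} (n − i)/n = (0 + 1 + … + 162)/163 = 163(163 − 1)/(2·163) = (163 − 1)/2.
Hence E[X] = Σ_{i=1}^{163} (163 − i)/163 = 81 ≈ 81.000000.

E[X] = 81 = 81.000000.


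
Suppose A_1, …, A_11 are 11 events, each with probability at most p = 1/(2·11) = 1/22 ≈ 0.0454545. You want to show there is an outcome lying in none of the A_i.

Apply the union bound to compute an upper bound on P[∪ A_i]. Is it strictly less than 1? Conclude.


Union bound: P[∪_{i=1}^{11} A_i] ≤ Σ_i P[A_i] ≤ 11·p = 11·(1/22) = 1/2.
Numerically: 1/2 ≈ 0.5000000.
Is 1/2 < 1? YES.
Since P[∪ A_i] ≤ 1/2 < 1, the complement has P[∩ A_i^c] ≥ 1 − 1/2 = 1/2 > 0, so some outcome avoids every A_i.

11·p = 1/2 ≈ 0.5000000; existence CERTIFIED by the union bound.


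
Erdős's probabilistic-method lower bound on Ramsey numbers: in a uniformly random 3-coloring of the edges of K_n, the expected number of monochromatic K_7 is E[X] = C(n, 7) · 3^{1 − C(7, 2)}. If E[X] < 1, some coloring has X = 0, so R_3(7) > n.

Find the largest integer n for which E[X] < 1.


We need C(n, 7) · 3^{1 − 21} < 1, i.e. C(n, 7) < 3^{21 − 1} = 3486784401.
Check values of n near the boundary:
  n = 80: C(80, 7) = 3176716400; 3176716400 < 3486784401? YES
  n = 81: C(81, 7) = 3477216600; 3477216600 < 3486784401? YES
  n = 82: C(82, 7) = 3801756816; 3801756816 < 3486784401? NO
  n = 83: C(83, 7) = 4151918628; 4151918628 < 3486784401? NO
The largest n with C(n, 7) < 3486784401 is n = 81 (where E[X] = 42928600/43046721 ≈ 0.997). Hence R_3(7) > 81, i.e. R_3(7) ≥ 82.

Largest n = 81; hence R_3(7) > 81.


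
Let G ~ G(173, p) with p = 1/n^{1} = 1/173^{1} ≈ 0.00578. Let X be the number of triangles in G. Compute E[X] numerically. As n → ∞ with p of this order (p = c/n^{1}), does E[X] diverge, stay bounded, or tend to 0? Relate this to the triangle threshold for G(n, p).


Number of potential triangles: C(173, 3) = 848046.
Each occurs with probability p³ ≈ (0.00578)³ ≈ 1.931353e-07.
By linearity: E[X] = C(173, 3)·p³ ≈ 848046 · 1.931353e-07 ≈ 0.1638.
Here α = 1, so p = 1/n is exactly at the triangle threshold p ~ 1/n. Asymptotically E[X] → c³/6 = 1³/6 = 1/6 ≈ 0.1667, a bounded constant. In this regime the triangle count is asymptotically Poisson(c³/6).

E[X] ≈ 0.1638; in regime p = Θ(1/n^{1}) E[X] stays bounded (at the triangle threshold p ~ 1/n).


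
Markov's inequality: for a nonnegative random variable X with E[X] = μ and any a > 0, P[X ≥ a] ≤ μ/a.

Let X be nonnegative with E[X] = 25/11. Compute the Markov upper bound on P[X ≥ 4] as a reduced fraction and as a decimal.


μ = E[X] = 25/11, a = 4.
Markov: P[X ≥ 4] ≤ μ/a = (25/11)/4 = 25/44.
Numerically: ≈ 0.568.
(Since a = 4 > μ = 2.273, the bound 25/44 is < 1 and informative.)

P[X ≥ 4] ≤ 25/44 ≈ 0.568.


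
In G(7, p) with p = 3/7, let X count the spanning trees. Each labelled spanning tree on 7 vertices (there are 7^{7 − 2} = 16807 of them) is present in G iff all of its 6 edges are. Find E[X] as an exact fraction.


K_7 has 7^{7 − 2} = 16807 labelled spanning trees.
For each such spanning tree H, let X_H = 1 if all 6 edges of H are present in G. Then P[X_H = 1] = p^{6} = (3/7)^{6} = 729/117649.
Summing the indicators: E[X] = Σ_H E[X_H] = 16807 · p^{6} = 16807 · 729/117649 = 729/7.
Numerically: E[X] ≈ 104.

E[X] = 16807 · (3/7)^{6} = 729/7 ≈ 104.


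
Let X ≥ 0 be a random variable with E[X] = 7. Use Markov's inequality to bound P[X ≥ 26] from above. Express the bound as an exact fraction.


μ = E[X] = 7, a = 26.
Markov: P[X ≥ 26] ≤ μ/a = (7)/26 = 7/26.
Numerically: ≈ 0.269231.
(Since a = 26 > μ = 7.000000, the bound 7/26 is < 1 and informative.)

P[X ≥ 26] ≤ 7/26 ≈ 0.269231.


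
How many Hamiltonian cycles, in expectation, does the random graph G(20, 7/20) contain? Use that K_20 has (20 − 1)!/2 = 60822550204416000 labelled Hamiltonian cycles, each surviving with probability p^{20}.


K_20 has (20 − 1)!/2 = 60822550204416000 labelled Hamiltonian cycles.
For each such Hamiltonian cycle H, let X_H = 1 if all 20 edges of H are present in G. Then P[X_H = 1] = p^{20} = (7/20)^{20} = 79792266297612001/104857600000000000000000000.
By linearity: E[X] = Σ_H E[X_H] = 60822550204416000 · p^{20} = 60822550204416000 · 79792266297612001/104857600000000000000000000 = 1184855742873690605203907421/25600000000000000000.
Numerically: E[X] ≈ 4.63e+07.

E[X] = 60822550204416000 · (7/20)^{20} = 1184855742873690605203907421/25600000000000000000 ≈ 4.63e+07.


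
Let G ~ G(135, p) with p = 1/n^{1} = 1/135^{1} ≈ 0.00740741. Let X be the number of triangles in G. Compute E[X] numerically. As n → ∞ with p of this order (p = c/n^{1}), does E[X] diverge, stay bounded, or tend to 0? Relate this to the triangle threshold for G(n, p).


Number of potential triangles: C(135, 3) = 400995.
Each occurs with probability p³ ≈ (0.00740741)³ ≈ 4.06442107e-07.
By linearity: E[X] = C(135, 3)·p³ ≈ 400995 · 4.06442107e-07 ≈ 0.162981.
Here α = 1, so p = 1/n is exactly at the triangle threshold p ~ 1/n. Asymptotically E[X] → c³/6 = 1³/6 = 1/6 ≈ 0.166667, a bounded constant. In this regime the triangle count is asymptotically Poisson(c³/6).

E[X] ≈ 0.162981; in regime p = Θ(1/n^{1}) E[X] stays bounded (at the triangle threshold p ~ 1/n).


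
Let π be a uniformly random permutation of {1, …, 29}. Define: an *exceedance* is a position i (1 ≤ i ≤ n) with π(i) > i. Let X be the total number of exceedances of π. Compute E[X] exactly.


Write X = Σ_{i=1}^{29} X_i, where X_i = 1_{π(i) > i}.
For each fixed i, π(i) is uniform over {1, …, 29} (marginal of a uniform permutation), so P[π(i) > i] = (n − i)/n. Summing: Σ_{i=1}^{29} (n − i)/n = (0 + 1 + … + 28)/29 = 29(29 − 1)/(2·29) = (29 − 1)/2.
Hence E[X] = Σ_{i=1}^{29} (29 − i)/29 = 14 ≈ 14.000.

E[X] = 14 = 14.000.


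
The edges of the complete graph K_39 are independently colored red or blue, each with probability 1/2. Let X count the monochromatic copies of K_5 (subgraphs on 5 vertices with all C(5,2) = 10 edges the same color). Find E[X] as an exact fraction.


Let X = Σ_S X_S over the C(39, 5) = 575757 subsets S of size 5, where X_S = 1 if the K_5 on S is monochromatic.
For a fixed S, the K_5 on S has C(5, 2) = 10 edges. P[all 10 edges red] = (1/2)^10, and likewise for blue, so P[monochromatic] = 2·(1/2)^10 = 2^{1 − 10} = 1/512.
Summing: E[X] = C(39, 5) · 2^{1 − 10} = 575757 · 1/512 = 575757/512.
Numerically: E[X] ≈ 1124.525391.

E[X] = C(39,5)·2^(1−C(5,2)) = 575757/512 ≈ 1124.525391.


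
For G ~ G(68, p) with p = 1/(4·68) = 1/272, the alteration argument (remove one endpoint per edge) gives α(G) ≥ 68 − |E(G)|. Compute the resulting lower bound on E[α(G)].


E[|E(G)|] = C(68, 2)·p = 2278 · (1/272) = 67/8.
E[α(G)] ≥ n − E[|E(G)|] = 68 − 67/8 = 477/8.
Numerically: ≈ 59.625.
(This is only a lower bound; the true E[α(G)] may be larger.)

E[α(G)] ≥ 477/8 ≈ 59.625.


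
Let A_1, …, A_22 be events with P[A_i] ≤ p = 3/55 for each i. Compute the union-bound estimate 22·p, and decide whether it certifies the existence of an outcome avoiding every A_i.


Union bound: P[∪_{i=1}^{22} A_i] ≤ Σ_i P[A_i] ≤ 22·p = 22·(3/55) = 6/5.
Numerically: 6/5 ≈ 1.200000.
Is 6/5 < 1? NO.
Since the bound 6/5 is ≥ 1, the union bound is uninformative here; it does NOT by itself certify existence.

22·p = 6/5 ≈ 1.200000; existence NOT certified by the union bound.


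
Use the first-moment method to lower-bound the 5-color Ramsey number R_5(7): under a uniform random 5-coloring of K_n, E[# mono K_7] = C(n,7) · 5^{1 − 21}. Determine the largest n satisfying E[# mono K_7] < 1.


We need C(n, 7) · 5^{1 − 21} < 1, i.e. C(n, 7) < 5^{21 − 1} = 95367431640625.
Check values of n near the boundary:
  n = 335: C(335, 7) = 88202498238195; 88202498238195 < 95367431640625? YES
  n = 336: C(336, 7) = 90079147136880; 90079147136880 < 95367431640625? YES
  n = 337: C(337, 7) = 91989916924632; 91989916924632 < 95367431640625? YES
  n = 338: C(338, 7) = 93935323022736; 93935323022736 < 95367431640625? YES
  n = 339: C(339, 7) = 95915887062372; 95915887062372 < 95367431640625? NO
The largest n with C(n, 7) < 95367431640625 is n = 338 (where E[X] = 93935323022736/95367431640625 ≈ 0.98498). Hence R_5(7) > 338, i.e. R_5(7) ≥ 339.

Largest n = 338; hence R_5(7) > 338.


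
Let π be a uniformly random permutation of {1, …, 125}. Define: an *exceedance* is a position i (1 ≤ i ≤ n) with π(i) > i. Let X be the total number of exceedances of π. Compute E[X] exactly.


Write X = Σ_{i=1}^{125} X_i, where X_i = 1_{π(i) > i}.
For each fixed i, π(i) is uniform over {1, …, 125} (marginal of a uniform permutation), so P[π(i) > i] = (n − i)/n. Summing: Σ_{i=1}^{125} (n − i)/n = (0 + 1 + … + 124)/125 = 125(125 − 1)/(2·125) = (125 − 1)/2.
Hence E[X] = Σ_{i=1}^{125} (125 − i)/125 = 62 ≈ 62.000000.

E[X] = 62 = 62.000000.


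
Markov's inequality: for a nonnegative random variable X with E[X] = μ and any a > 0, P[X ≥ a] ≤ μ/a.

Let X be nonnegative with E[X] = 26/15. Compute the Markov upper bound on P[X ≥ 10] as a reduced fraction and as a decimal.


μ = E[X] = 26/15, a = 10.
Markov: P[X ≥ 10] ≤ μ/a = (26/15)/10 = 13/75.
Numerically: ≈ 0.17333.
(Since a = 10 > μ = 1.73333, the bound 13/75 is < 1 and informative.)

P[X ≥ 10] ≤ 13/75 ≈ 0.17333.


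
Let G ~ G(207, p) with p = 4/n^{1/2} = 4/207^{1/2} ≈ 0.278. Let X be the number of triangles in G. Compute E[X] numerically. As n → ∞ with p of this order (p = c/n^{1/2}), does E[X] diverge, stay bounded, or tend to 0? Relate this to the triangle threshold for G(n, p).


Number of potential triangles: C(207, 3) = 1456935.
Each occurs with probability p³ ≈ (0.278)³ ≈ 2.148941e-02.
By linearity: E[X] = C(207, 3)·p³ ≈ 1456935 · 2.148941e-02 ≈ 31308.6710.
Since α = 1/2 < 1, p = c/n^{1/2} ≫ 1/n is above the triangle threshold p ~ 1/n. Asymptotically E[X] ~ (c³/6)·n^{3(1−α)} = (4³/6)·n^{1.5} → ∞; triangles are abundant w.h.p.

E[X] ≈ 31308.6710; in regime p = Θ(1/n^{1/2}) E[X] diverges (above the triangle threshold p ~ 1/n).


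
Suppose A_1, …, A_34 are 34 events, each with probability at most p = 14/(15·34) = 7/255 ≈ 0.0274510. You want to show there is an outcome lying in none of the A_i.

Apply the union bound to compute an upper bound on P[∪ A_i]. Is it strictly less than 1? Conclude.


Union bound: P[∪_{i=1}^{34} A_i] ≤ Σ_i P[A_i] ≤ 34·p = 34·(7/255) = 14/15.
Numerically: 14/15 ≈ 0.9333333.
Is 14/15 < 1? YES.
Since P[∪ A_i] ≤ 14/15 < 1, the complement has P[∩ A_i^c] ≥ 1 − 14/15 = 1/15 > 0, so some outcome avoids every A_i.

34·p = 14/15 ≈ 0.9333333; existence CERTIFIED by the union bound.


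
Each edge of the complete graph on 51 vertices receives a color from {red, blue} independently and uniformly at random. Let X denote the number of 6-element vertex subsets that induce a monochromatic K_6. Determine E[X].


Let X = Σ_S X_S over the C(51, 6) = 18009460 subsets S of size 6, where X_S = 1 if the K_6 on S is monochromatic.
For a fixed S, the K_6 on S has C(6, 2) = 15 edges. P[all 15 edges red] = (1/2)^15, and likewise for blue, so P[monochromatic] = 2·(1/2)^15 = 2^{1 − 15} = 1/16384.
Summing: E[X] = C(51, 6) · 2^{1 − 15} = 18009460 · 1/16384 = 4502365/4096.
Numerically: E[X] ≈ 1099.210205.

E[X] = C(51,6)·2^(1−C(6,2)) = 4502365/4096 ≈ 1099.210205.


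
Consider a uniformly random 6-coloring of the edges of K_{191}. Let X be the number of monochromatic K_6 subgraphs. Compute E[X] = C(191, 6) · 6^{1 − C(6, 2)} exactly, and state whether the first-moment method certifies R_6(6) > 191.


E[X] = C(191, 6) · 6^{1 − 15} = 62291483793 · 6^{−14} = 62291483793/78364164096.
As a reduced fraction: E[X] = 6921275977/8707129344 ≈ 0.79490.
Is E[X] < 1? YES.
Since E[X] < 1, there exists a 6-coloring of K_{191} with no monochromatic K_6; hence R_6(6) > 191.

E[X] = 6921275977/8707129344 ≈ 0.79490; E[X] < 1, so R_6(6) > 191.


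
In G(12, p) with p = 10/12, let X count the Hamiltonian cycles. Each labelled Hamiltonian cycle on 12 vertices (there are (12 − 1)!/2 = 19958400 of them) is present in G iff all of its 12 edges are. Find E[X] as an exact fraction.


K_12 has (12 − 1)!/2 = 19958400 labelled Hamiltonian cycles.
For each such Hamiltonian cycle H, let X_H = 1 if all 12 edges of H are present in G. Then P[X_H = 1] = p^{12} = (5/6)^{12} = 244140625/2176782336.
Summing the indicators: E[X] = Σ_H E[X_H] = 19958400 · p^{12} = 19958400 · 244140625/2176782336 = 469970703125/209952.
Numerically: E[X] ≈ 2.23847e+06.

E[X] = 19958400 · (5/6)^{12} = 469970703125/209952 ≈ 2.23847e+06.


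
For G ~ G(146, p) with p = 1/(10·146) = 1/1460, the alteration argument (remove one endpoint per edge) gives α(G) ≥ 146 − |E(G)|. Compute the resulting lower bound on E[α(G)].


E[|E(G)|] = C(146, 2)·p = 10585 · (1/1460) = 29/4.
E[α(G)] ≥ n − E[|E(G)|] = 146 − 29/4 = 555/4.
Numerically: ≈ 138.75000.
(This is only a lower bound; the true E[α(G)] may be larger.)

E[α(G)] ≥ 555/4 ≈ 138.75000.


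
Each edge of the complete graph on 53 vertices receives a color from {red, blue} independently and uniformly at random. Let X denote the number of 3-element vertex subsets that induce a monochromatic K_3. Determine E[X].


Let X = Σ_S X_S over the C(53, 3) = 23426 subsets S of size 3, where X_S = 1 if the K_3 on S is monochromatic.
For a fixed S, the K_3 on S has C(3, 2) = 3 edges. P[all 3 edges red] = (1/2)^3, and likewise for blue, so P[monochromatic] = 2·(1/2)^3 = 2^{1 − 3} = 1/4.
Summing: E[X] = C(53, 3) · 2^{1 − 3} = 23426 · 1/4 = 11713/2.
Numerically: E[X] ≈ 5856.500000.

E[X] = C(53,3)·2^(1−C(3,2)) = 11713/2 ≈ 5856.500000.


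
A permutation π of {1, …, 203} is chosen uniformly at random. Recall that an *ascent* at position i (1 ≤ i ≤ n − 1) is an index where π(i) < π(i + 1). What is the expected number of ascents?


Write X = Σ X_I over i = 1, …, 202, with X_I the indicator of one ascent.
There are 202 indicators.
For each fixed i, the pair (π(i), π(i+1)) is a uniformly random ordered pair of distinct values from {1, …, 203}; by symmetry P[π(i) < π(i+1)] = 1/2.
By linearity: E[X] = 202 · (1/2) = (203 − 1) · (1/2) = 101 ≈ 101.0000.

E[X] = 101 = 101.0000.


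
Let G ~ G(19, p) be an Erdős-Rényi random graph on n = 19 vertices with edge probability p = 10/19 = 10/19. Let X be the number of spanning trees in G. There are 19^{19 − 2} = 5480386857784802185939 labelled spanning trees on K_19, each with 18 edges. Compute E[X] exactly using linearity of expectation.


K_19 has 19^{19 − 2} = 5480386857784802185939 labelled spanning trees.
For each such spanning tree H, let X_H = 1 if all 18 edges of H are present in G. Then P[X_H = 1] = p^{18} = (10/19)^{18} = 1000000000000000000/104127350297911241532841.
By linearity of expectation: E[X] = Σ_H E[X_H] = 5480386857784802185939 · p^{18} = 5480386857784802185939 · 1000000000000000000/104127350297911241532841 = 1000000000000000000/19.
Numerically: E[X] ≈ 5.2632e+16.

E[X] = 5480386857784802185939 · (10/19)^{18} = 1000000000000000000/19 ≈ 5.2632e+16.


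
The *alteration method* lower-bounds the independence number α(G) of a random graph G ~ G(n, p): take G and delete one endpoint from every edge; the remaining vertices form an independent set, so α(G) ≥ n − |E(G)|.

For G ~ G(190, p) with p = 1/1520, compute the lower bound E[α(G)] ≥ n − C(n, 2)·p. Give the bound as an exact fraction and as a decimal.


E[|E(G)|] = C(190, 2)·p = 17955 · (1/1520) = 189/16.
E[α(G)] ≥ n − E[|E(G)|] = 190 − 189/16 = 2851/16.
Numerically: ≈ 178.188.
(This is only a lower bound; the true E[α(G)] may be larger.)

E[α(G)] ≥ 2851/16 ≈ 178.188.


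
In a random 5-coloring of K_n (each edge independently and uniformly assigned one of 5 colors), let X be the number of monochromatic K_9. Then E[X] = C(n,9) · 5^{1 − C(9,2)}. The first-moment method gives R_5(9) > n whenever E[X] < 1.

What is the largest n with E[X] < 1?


We need C(n, 9) · 5^{1 − 36} < 1, i.e. C(n, 9) < 5^{36 − 1} = 2910383045673370361328125.
Check values of n near the boundary:
  n = 2169: C(2169, 9) = 2879753360044504243499683; 2879753360044504243499683 < 2910383045673370361328125? YES
  n = 2170: C(2170, 9) = 2891746779868845075610510; 2891746779868845075610510 < 2910383045673370361328125? YES
  n = 2171: C(2171, 9) = 2903784578674959601827205; 2903784578674959601827205 < 2910383045673370361328125? YES
  n = 2172: C(2172, 9) = 2915866900084148060642020; 2915866900084148060642020 < 2910383045673370361328125? NO
  n = 2173: C(2173, 9) = 2927993888115921319674265; 2927993888115921319674265 < 2910383045673370361328125? NO
  n = 2174: C(2174, 9) = 2940165687188920530702934; 2940165687188920530702934 < 2910383045673370361328125? NO
The largest n with C(n, 9) < 2910383045673370361328125 is n = 2171 (where E[X] = 580756915734991920365441/582076609134674072265625 ≈ 0.9977328). Hence R_5(9) > 2171, i.e. R_5(9) ≥ 2172.

Largest n = 2171; hence R_5(9) > 2171.


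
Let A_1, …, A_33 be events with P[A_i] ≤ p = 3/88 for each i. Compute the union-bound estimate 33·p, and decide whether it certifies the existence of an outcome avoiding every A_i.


Union bound: P[∪_{i=1}^{33} A_i] ≤ Σ_i P[A_i] ≤ 33·p = 33·(3/88) = 9/8.
Numerically: 9/8 ≈ 1.125.
Is 9/8 < 1? NO.
Since the bound 9/8 is ≥ 1, the union bound is uninformative here; it does NOT by itself certify existence.

33·p = 9/8 ≈ 1.125; existence NOT certified by the union bound.


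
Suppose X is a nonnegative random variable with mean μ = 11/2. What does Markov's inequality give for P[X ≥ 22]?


μ = E[X] = 11/2, a = 22.
Markov: P[X ≥ 22] ≤ μ/a = (11/2)/22 = 1/4.
Numerically: ≈ 0.2500.
(Since a = 22 > μ = 5.5000, the bound 1/4 is < 1 and informative.)

P[X ≥ 22] ≤ 1/4 ≈ 0.2500.


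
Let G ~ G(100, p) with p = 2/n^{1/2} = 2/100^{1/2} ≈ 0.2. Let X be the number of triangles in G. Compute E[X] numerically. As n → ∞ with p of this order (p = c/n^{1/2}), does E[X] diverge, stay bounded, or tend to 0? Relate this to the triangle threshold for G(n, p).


Number of potential triangles: C(100, 3) = 161700.
Each occurs with probability p³ ≈ (0.2)³ ≈ 8.00000000e-03.
By linearity: E[X] = C(100, 3)·p³ ≈ 161700 · 8.00000000e-03 ≈ 1293.600000.
Since α = 1/2 < 1, p = c/n^{1/2} ≫ 1/n is above the triangle threshold p ~ 1/n. Asymptotically E[X] ~ (c³/6)·n^{3(1−α)} = (2³/6)·n^{1.5} → ∞; triangles are abundant w.h.p.

E[X] ≈ 1293.600000; in regime p = Θ(1/n^{1/2}) E[X] diverges (above the triangle threshold p ~ 1/n).


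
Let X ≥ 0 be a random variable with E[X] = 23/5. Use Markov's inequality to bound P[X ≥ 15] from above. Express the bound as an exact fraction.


μ = E[X] = 23/5, a = 15.
Markov: P[X ≥ 15] ≤ μ/a = (23/5)/15 = 23/75.
Numerically: ≈ 0.306667.
(Since a = 15 > μ = 4.600000, the bound 23/75 is < 1 and informative.)

P[X ≥ 15] ≤ 23/75 ≈ 0.306667.


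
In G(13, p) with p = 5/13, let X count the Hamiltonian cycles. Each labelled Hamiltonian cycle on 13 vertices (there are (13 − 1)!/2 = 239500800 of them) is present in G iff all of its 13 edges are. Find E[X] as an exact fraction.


K_13 has (13 − 1)!/2 = 239500800 labelled Hamiltonian cycles.
For each such Hamiltonian cycle H, let X_H = 1 if all 13 edges of H are present in G. Then P[X_H = 1] = p^{13} = (5/13)^{13} = 1220703125/302875106592253.
Summing the indicators: E[X] = Σ_H E[X_H] = 239500800 · p^{13} = 239500800 · 1220703125/302875106592253 = 292359375000000000/302875106592253.
Numerically: E[X] ≈ 965.

E[X] = 239500800 · (5/13)^{13} = 292359375000000000/302875106592253 ≈ 965.


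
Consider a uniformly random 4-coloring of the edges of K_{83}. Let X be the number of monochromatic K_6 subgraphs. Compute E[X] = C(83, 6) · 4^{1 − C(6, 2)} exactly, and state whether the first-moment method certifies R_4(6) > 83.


E[X] = C(83, 6) · 4^{1 − 15} = 377447148 · 4^{−14} = 377447148/268435456.
As a reduced fraction: E[X] = 94361787/67108864 ≈ 1.40610.
Is E[X] < 1? NO.
Since E[X] ≥ 1, the first-moment bound is inconclusive at n = 83; it does NOT by itself certify R_4(6) > 83.

E[X] = 94361787/67108864 ≈ 1.40610; E[X] ≥ 1; first-moment method inconclusive here.


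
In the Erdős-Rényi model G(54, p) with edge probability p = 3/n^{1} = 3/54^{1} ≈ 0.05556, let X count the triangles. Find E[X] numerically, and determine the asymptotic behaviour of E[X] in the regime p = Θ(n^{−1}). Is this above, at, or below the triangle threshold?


Number of potential triangles: C(54, 3) = 24804.
Each occurs with probability p³ ≈ (0.05556)³ ≈ 1.714678e-04.
By linearity: E[X] = C(54, 3)·p³ ≈ 24804 · 1.714678e-04 ≈ 4.2531.
Here α = 1, so p = 3/n is exactly at the triangle threshold p ~ 1/n. Asymptotically E[X] → c³/6 = 3³/6 = 9/2 ≈ 4.5000, a bounded constant. In this regime the triangle count is asymptotically Poisson(c³/6).

E[X] ≈ 4.2531; in regime p = Θ(1/n^{1}) E[X] stays bounded (at the triangle threshold p ~ 1/n).
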